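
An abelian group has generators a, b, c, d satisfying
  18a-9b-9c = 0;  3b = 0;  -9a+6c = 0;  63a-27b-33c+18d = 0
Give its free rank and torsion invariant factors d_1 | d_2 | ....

Answer: M ≅ ℤ/3 ⊕ ℤ/3 ⊕ ℤ/9 ⊕ ℤ/18

Derivation:
rank_ℚ(R)=4; free=4−4=0
SNF(R) diag = [3, 3, 9, 18] → torsion [3, 3, 9, 18]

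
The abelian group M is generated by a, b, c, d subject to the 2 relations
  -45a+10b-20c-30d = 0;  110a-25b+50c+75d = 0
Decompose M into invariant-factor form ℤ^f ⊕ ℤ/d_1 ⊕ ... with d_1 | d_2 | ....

Answer: M ≅ ℤ^2 ⊕ ℤ/5 ⊕ ℤ/5

Derivation:
rank_ℚ(R)=2; free=4−2=2
SNF(R) diag = [5, 5] → torsion [5, 5]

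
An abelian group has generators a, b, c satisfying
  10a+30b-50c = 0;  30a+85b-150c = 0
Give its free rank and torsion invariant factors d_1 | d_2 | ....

rank_ℚ(R)=2; free=3−2=1
SNF(R) diag = [5, 10] → torsion [5, 10]

Answer: M ≅ ℤ^1 ⊕ ℤ/5 ⊕ ℤ/10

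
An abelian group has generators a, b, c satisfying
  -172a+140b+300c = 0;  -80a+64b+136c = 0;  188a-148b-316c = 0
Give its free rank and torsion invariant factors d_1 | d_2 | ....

rank_ℚ(R)=3; free=3−3=0
SNF(R) diag = [4, 8, 24] → torsion [4, 8, 24]

Answer: M ≅ ℤ/4 ⊕ ℤ/8 ⊕ ℤ/24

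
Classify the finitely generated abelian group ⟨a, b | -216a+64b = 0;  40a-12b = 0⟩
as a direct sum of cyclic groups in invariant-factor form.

Answer: M ≅ ℤ/4 ⊕ ℤ/8

Derivation:
rank_ℚ(R)=2; free=2−2=0
SNF(R) diag = [4, 8] → torsion [4, 8]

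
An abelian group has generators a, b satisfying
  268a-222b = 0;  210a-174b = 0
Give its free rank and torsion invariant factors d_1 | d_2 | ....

rank_ℚ(R)=2; free=2−2=0
SNF(R) diag = [2, 6] → torsion [2, 6]

Answer: M ≅ ℤ/2 ⊕ ℤ/6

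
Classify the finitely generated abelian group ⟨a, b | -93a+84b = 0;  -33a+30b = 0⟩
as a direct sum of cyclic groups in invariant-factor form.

Answer: M ≅ ℤ/3 ⊕ ℤ/6

Derivation:
rank_ℚ(R)=2; free=2−2=0
SNF(R) diag = [3, 6] → torsion [3, 6]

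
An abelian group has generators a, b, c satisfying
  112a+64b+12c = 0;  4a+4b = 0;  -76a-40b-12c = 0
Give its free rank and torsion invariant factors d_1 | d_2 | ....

rank_ℚ(R)=3; free=3−3=0
SNF(R) diag = [4, 12, 12] → torsion [4, 12, 12]

Answer: M ≅ ℤ/4 ⊕ ℤ/12 ⊕ ℤ/12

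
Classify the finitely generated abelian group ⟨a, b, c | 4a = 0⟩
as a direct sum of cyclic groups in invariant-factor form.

rank_ℚ(R)=1; free=3−1=2
SNF(R) diag = [4] → torsion [4]

Answer: M ≅ ℤ^2 ⊕ ℤ/4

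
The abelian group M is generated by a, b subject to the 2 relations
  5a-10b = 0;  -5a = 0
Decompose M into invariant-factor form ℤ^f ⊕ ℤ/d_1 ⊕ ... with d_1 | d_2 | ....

Answer: M ≅ ℤ/5 ⊕ ℤ/10

Derivation:
rank_ℚ(R)=2; free=2−2=0
SNF(R) diag = [5, 10] → torsion [5, 10]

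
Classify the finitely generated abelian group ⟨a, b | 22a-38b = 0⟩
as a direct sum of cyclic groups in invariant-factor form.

rank_ℚ(R)=1; free=2−1=1
SNF(R) diag = [2] → torsion [2]

Answer: M ≅ ℤ^1 ⊕ ℤ/2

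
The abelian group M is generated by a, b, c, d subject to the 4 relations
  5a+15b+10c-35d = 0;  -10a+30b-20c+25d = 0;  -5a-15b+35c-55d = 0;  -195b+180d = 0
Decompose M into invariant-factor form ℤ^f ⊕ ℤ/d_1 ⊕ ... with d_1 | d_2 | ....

rank_ℚ(R)=4; free=4−4=0
SNF(R) diag = [5, 15, 45, 135] → torsion [5, 15, 45, 135]

Answer: M ≅ ℤ/5 ⊕ ℤ/15 ⊕ ℤ/45 ⊕ ℤ/135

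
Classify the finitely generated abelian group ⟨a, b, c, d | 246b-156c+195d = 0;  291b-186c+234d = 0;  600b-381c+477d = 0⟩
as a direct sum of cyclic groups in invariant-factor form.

rank_ℚ(R)=3; free=4−3=1
SNF(R) diag = [3, 3, 9] → torsion [3, 3, 9]

Answer: M ≅ ℤ^1 ⊕ ℤ/3 ⊕ ℤ/3 ⊕ ℤ/9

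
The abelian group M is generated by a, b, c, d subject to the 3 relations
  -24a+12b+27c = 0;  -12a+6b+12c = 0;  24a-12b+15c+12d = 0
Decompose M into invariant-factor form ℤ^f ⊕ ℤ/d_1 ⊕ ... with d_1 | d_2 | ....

Answer: M ≅ ℤ^1 ⊕ ℤ/3 ⊕ ℤ/6 ⊕ ℤ/12

Derivation:
rank_ℚ(R)=3; free=4−3=1
SNF(R) diag = [3, 6, 12] → torsion [3, 6, 12]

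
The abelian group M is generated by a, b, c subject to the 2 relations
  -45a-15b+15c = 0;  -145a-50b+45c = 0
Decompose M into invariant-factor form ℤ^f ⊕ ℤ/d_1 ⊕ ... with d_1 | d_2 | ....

Answer: M ≅ ℤ^1 ⊕ ℤ/5 ⊕ ℤ/15

Derivation:
rank_ℚ(R)=2; free=3−2=1
SNF(R) diag = [5, 15] → torsion [5, 15]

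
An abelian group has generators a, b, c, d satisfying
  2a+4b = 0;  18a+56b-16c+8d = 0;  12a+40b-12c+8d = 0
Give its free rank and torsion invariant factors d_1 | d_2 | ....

Answer: M ≅ ℤ^1 ⊕ ℤ/2 ⊕ ℤ/4 ⊕ ℤ/4

Derivation:
rank_ℚ(R)=3; free=4−3=1
SNF(R) diag = [2, 4, 4] → torsion [2, 4, 4]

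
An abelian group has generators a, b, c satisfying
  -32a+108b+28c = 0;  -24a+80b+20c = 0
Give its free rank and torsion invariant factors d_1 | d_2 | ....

rank_ℚ(R)=2; free=3−2=1
SNF(R) diag = [4, 4] → torsion [4, 4]

Answer: M ≅ ℤ^1 ⊕ ℤ/4 ⊕ ℤ/4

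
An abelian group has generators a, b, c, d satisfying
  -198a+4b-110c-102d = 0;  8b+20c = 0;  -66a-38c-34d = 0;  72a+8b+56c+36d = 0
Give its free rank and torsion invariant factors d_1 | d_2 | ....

Answer: M ≅ ℤ/2 ⊕ ℤ/4 ⊕ ℤ/12 ⊕ ℤ/36

Derivation:
rank_ℚ(R)=4; free=4−4=0
SNF(R) diag = [2, 4, 12, 36] → torsion [2, 4, 12, 36]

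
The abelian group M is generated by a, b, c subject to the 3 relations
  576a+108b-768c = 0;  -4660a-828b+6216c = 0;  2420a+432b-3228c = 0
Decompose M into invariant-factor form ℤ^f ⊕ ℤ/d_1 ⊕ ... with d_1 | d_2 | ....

Answer: M ≅ ℤ/4 ⊕ ℤ/12 ⊕ ℤ/36

Derivation:
rank_ℚ(R)=3; free=3−3=0
SNF(R) diag = [4, 12, 36] → torsion [4, 12, 36]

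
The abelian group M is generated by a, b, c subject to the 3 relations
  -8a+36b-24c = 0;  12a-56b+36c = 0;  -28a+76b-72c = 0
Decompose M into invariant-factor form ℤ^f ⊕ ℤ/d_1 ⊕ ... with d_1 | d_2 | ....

Answer: M ≅ ℤ/4 ⊕ ℤ/4 ⊕ ℤ/12

Derivation:
rank_ℚ(R)=3; free=3−3=0
SNF(R) diag = [4, 4, 12] → torsion [4, 4, 12]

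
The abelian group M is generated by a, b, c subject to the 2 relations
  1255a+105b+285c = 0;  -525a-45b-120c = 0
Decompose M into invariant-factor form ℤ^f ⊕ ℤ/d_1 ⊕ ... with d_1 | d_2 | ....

rank_ℚ(R)=2; free=3−2=1
SNF(R) diag = [5, 15] → torsion [5, 15]

Answer: M ≅ ℤ^1 ⊕ ℤ/5 ⊕ ℤ/15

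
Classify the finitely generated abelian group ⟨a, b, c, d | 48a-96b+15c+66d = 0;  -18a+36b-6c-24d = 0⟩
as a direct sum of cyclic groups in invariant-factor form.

Answer: M ≅ ℤ^2 ⊕ ℤ/3 ⊕ ℤ/6

Derivation:
rank_ℚ(R)=2; free=4−2=2
SNF(R) diag = [3, 6] → torsion [3, 6]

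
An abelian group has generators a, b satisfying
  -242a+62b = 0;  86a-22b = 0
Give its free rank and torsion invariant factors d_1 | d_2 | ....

Answer: M ≅ ℤ/2 ⊕ ℤ/4

Derivation:
rank_ℚ(R)=2; free=2−2=0
SNF(R) diag = [2, 4] → torsion [2, 4]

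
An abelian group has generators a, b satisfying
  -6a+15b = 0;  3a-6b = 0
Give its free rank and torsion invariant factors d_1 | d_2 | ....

Answer: M ≅ ℤ/3 ⊕ ℤ/3

Derivation:
rank_ℚ(R)=2; free=2−2=0
SNF(R) diag = [3, 3] → torsion [3, 3]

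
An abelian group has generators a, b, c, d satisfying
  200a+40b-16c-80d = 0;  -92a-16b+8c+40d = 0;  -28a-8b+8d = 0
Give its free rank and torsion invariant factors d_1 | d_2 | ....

Answer: M ≅ ℤ^1 ⊕ ℤ/4 ⊕ ℤ/8 ⊕ ℤ/8

Derivation:
rank_ℚ(R)=3; free=4−3=1
SNF(R) diag = [4, 8, 8] → torsion [4, 8, 8]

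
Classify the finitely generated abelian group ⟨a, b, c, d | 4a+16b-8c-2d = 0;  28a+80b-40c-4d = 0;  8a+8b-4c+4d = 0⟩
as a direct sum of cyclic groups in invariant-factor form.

Answer: M ≅ ℤ^1 ⊕ ℤ/2 ⊕ ℤ/4 ⊕ ℤ/4

Derivation:
rank_ℚ(R)=3; free=4−3=1
SNF(R) diag = [2, 4, 4] → torsion [2, 4, 4]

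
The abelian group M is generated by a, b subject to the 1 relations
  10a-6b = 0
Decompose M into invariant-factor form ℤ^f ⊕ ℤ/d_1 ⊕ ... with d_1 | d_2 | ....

rank_ℚ(R)=1; free=2−1=1
SNF(R) diag = [2] → torsion [2]

Answer: M ≅ ℤ^1 ⊕ ℤ/2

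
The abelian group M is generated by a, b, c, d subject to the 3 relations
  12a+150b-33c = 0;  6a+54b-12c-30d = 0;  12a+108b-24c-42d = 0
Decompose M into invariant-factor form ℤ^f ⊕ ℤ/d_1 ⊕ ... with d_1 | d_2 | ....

rank_ℚ(R)=3; free=4−3=1
SNF(R) diag = [3, 6, 18] → torsion [3, 6, 18]

Answer: M ≅ ℤ^1 ⊕ ℤ/3 ⊕ ℤ/6 ⊕ ℤ/18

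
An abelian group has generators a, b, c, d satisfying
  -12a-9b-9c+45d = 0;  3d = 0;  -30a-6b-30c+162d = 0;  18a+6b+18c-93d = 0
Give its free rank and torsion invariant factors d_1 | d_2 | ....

rank_ℚ(R)=4; free=4−4=0
SNF(R) diag = [3, 3, 6, 12] → torsion [3, 3, 6, 12]

Answer: M ≅ ℤ/3 ⊕ ℤ/3 ⊕ ℤ/6 ⊕ ℤ/12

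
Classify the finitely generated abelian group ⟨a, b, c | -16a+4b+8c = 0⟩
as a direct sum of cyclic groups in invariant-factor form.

Answer: M ≅ ℤ^2 ⊕ ℤ/4

Derivation:
rank_ℚ(R)=1; free=3−1=2
SNF(R) diag = [4] → torsion [4]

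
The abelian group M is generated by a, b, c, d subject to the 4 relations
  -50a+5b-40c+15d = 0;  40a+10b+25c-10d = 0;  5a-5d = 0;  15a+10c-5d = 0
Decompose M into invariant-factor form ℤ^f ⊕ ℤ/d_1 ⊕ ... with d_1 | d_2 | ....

Answer: M ≅ ℤ/5 ⊕ ℤ/5 ⊕ ℤ/5 ⊕ ℤ/10

Derivation:
rank_ℚ(R)=4; free=4−4=0
SNF(R) diag = [5, 5, 5, 10] → torsion [5, 5, 5, 10]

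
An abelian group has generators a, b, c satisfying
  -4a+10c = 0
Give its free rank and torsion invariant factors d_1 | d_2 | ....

rank_ℚ(R)=1; free=3−1=2
SNF(R) diag = [2] → torsion [2]

Answer: M ≅ ℤ^2 ⊕ ℤ/2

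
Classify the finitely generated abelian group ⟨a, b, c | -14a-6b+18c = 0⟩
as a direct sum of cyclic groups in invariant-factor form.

rank_ℚ(R)=1; free=3−1=2
SNF(R) diag = [2] → torsion [2]

Answer: M ≅ ℤ^2 ⊕ ℤ/2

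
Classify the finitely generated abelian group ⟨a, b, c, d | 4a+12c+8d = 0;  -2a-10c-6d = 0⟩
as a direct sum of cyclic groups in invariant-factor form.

rank_ℚ(R)=2; free=4−2=2
SNF(R) diag = [2, 4] → torsion [2, 4]

Answer: M ≅ ℤ^2 ⊕ ℤ/2 ⊕ ℤ/4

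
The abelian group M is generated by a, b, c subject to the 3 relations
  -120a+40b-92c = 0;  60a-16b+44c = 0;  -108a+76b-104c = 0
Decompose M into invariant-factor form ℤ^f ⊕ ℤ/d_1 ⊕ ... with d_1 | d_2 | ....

Answer: M ≅ ℤ/4 ⊕ ℤ/12 ⊕ ℤ/12

Derivation:
rank_ℚ(R)=3; free=3−3=0
SNF(R) diag = [4, 12, 12] → torsion [4, 12, 12]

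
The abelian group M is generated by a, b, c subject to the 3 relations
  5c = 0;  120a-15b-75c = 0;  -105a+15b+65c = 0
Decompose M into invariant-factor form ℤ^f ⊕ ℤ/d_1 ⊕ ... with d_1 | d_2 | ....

Answer: M ≅ ℤ/5 ⊕ ℤ/15 ⊕ ℤ/15

Derivation:
rank_ℚ(R)=3; free=3−3=0
SNF(R) diag = [5, 15, 15] → torsion [5, 15, 15]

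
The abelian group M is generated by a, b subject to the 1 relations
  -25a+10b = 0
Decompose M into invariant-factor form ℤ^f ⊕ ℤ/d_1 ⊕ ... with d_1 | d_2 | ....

rank_ℚ(R)=1; free=2−1=1
SNF(R) diag = [5] → torsion [5]

Answer: M ≅ ℤ^1 ⊕ ℤ/5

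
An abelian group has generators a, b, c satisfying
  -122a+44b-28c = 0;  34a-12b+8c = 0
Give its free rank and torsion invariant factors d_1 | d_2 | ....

rank_ℚ(R)=2; free=3−2=1
SNF(R) diag = [2, 4] → torsion [2, 4]

Answer: M ≅ ℤ^1 ⊕ ℤ/2 ⊕ ℤ/4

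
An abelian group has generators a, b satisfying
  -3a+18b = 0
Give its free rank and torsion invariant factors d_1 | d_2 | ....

Answer: M ≅ ℤ^1 ⊕ ℤ/3

Derivation:
rank_ℚ(R)=1; free=2−1=1
SNF(R) diag = [3] → torsion [3]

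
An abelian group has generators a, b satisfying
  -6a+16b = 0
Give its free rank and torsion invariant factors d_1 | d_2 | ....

rank_ℚ(R)=1; free=2−1=1
SNF(R) diag = [2] → torsion [2]

Answer: M ≅ ℤ^1 ⊕ ℤ/2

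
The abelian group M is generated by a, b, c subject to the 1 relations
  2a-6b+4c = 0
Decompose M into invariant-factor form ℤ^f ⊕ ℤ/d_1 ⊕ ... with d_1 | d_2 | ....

Answer: M ≅ ℤ^2 ⊕ ℤ/2

Derivation:
rank_ℚ(R)=1; free=3−1=2
SNF(R) diag = [2] → torsion [2]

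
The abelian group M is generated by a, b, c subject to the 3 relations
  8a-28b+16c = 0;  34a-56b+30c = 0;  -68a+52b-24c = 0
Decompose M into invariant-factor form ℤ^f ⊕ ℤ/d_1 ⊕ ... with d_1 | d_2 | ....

rank_ℚ(R)=3; free=3−3=0
SNF(R) diag = [2, 4, 12] → torsion [2, 4, 12]

Answer: M ≅ ℤ/2 ⊕ ℤ/4 ⊕ ℤ/12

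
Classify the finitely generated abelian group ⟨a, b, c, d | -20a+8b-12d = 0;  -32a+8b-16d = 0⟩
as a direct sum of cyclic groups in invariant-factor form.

Answer: M ≅ ℤ^2 ⊕ ℤ/4 ⊕ ℤ/8

Derivation:
rank_ℚ(R)=2; free=4−2=2
SNF(R) diag = [4, 8] → torsion [4, 8]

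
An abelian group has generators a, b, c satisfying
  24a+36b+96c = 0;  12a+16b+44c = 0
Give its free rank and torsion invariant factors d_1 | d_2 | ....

Answer: M ≅ ℤ^1 ⊕ ℤ/4 ⊕ ℤ/12

Derivation:
rank_ℚ(R)=2; free=3−2=1
SNF(R) diag = [4, 12] → torsion [4, 12]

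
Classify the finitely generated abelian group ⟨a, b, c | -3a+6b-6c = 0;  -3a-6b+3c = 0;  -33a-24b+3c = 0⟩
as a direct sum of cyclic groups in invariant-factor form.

rank_ℚ(R)=3; free=3−3=0
SNF(R) diag = [3, 3, 6] → torsion [3, 3, 6]

Answer: M ≅ ℤ/3 ⊕ ℤ/3 ⊕ ℤ/6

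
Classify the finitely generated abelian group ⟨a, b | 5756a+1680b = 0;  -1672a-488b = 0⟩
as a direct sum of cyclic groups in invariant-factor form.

Answer: M ≅ ℤ/4 ⊕ ℤ/8

Derivation:
rank_ℚ(R)=2; free=2−2=0
SNF(R) diag = [4, 8] → torsion [4, 8]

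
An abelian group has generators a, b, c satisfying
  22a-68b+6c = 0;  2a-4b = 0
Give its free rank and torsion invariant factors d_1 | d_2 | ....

Answer: M ≅ ℤ^1 ⊕ ℤ/2 ⊕ ℤ/6

Derivation:
rank_ℚ(R)=2; free=3−2=1
SNF(R) diag = [2, 6] → torsion [2, 6]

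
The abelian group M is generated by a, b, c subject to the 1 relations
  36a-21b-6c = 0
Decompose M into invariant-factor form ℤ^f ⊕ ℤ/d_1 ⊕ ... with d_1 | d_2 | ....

rank_ℚ(R)=1; free=3−1=2
SNF(R) diag = [3] → torsion [3]

Answer: M ≅ ℤ^2 ⊕ ℤ/3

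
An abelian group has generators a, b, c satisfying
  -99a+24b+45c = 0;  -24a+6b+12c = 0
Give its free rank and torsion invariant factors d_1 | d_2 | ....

rank_ℚ(R)=2; free=3−2=1
SNF(R) diag = [3, 6] → torsion [3, 6]

Answer: M ≅ ℤ^1 ⊕ ℤ/3 ⊕ ℤ/6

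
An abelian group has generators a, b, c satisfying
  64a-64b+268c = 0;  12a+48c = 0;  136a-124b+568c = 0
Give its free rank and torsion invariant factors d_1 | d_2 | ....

rank_ℚ(R)=3; free=3−3=0
SNF(R) diag = [4, 12, 12] → torsion [4, 12, 12]

Answer: M ≅ ℤ/4 ⊕ ℤ/12 ⊕ ℤ/12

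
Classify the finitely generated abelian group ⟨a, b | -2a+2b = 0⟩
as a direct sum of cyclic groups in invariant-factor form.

rank_ℚ(R)=1; free=2−1=1
SNF(R) diag = [2] → torsion [2]

Answer: M ≅ ℤ^1 ⊕ ℤ/2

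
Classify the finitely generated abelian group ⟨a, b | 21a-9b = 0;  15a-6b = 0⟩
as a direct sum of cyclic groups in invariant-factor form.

rank_ℚ(R)=2; free=2−2=0
SNF(R) diag = [3, 3] → torsion [3, 3]

Answer: M ≅ ℤ/3 ⊕ ℤ/3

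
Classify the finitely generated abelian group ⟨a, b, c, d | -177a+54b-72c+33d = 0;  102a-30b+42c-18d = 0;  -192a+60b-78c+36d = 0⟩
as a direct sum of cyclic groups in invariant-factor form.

rank_ℚ(R)=3; free=4−3=1
SNF(R) diag = [3, 6, 6] → torsion [3, 6, 6]

Answer: M ≅ ℤ^1 ⊕ ℤ/3 ⊕ ℤ/6 ⊕ ℤ/6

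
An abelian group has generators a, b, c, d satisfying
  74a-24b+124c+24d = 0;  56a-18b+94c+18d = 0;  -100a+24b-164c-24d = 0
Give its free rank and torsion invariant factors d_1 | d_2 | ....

Answer: M ≅ ℤ^1 ⊕ ℤ/2 ⊕ ℤ/6 ⊕ ℤ/12

Derivation:
rank_ℚ(R)=3; free=4−3=1
SNF(R) diag = [2, 6, 12] → torsion [2, 6, 12]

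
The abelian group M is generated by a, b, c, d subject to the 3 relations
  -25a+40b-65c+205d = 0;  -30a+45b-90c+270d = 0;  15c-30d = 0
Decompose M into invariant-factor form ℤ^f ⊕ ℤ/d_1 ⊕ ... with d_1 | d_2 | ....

Answer: M ≅ ℤ^1 ⊕ ℤ/5 ⊕ ℤ/15 ⊕ ℤ/15

Derivation:
rank_ℚ(R)=3; free=4−3=1
SNF(R) diag = [5, 15, 15] → torsion [5, 15, 15]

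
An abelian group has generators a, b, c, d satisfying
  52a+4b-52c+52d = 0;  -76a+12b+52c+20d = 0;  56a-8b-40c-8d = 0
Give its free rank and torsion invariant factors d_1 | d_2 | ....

rank_ℚ(R)=3; free=4−3=1
SNF(R) diag = [4, 8, 16] → torsion [4, 8, 16]

Answer: M ≅ ℤ^1 ⊕ ℤ/4 ⊕ ℤ/8 ⊕ ℤ/16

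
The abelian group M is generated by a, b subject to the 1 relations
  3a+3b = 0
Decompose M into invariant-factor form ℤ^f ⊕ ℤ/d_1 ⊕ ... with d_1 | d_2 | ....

rank_ℚ(R)=1; free=2−1=1
SNF(R) diag = [3] → torsion [3]

Answer: M ≅ ℤ^1 ⊕ ℤ/3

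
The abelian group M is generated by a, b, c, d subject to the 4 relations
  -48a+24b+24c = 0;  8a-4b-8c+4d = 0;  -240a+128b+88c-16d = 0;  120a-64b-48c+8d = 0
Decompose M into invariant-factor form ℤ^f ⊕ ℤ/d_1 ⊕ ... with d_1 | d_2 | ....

Answer: M ≅ ℤ/4 ⊕ ℤ/8 ⊕ ℤ/8 ⊕ ℤ/24

Derivation:
rank_ℚ(R)=4; free=4−4=0
SNF(R) diag = [4, 8, 8, 24] → torsion [4, 8, 8, 24]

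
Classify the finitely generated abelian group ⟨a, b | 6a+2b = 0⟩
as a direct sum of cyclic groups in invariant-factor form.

Answer: M ≅ ℤ^1 ⊕ ℤ/2

Derivation:
rank_ℚ(R)=1; free=2−1=1
SNF(R) diag = [2] → torsion [2]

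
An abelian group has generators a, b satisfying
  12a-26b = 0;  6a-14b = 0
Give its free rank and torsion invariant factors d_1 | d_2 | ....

rank_ℚ(R)=2; free=2−2=0
SNF(R) diag = [2, 6] → torsion [2, 6]

Answer: M ≅ ℤ/2 ⊕ ℤ/6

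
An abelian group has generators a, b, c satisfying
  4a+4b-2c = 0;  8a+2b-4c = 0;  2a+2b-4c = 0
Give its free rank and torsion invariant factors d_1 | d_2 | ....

rank_ℚ(R)=3; free=3−3=0
SNF(R) diag = [2, 6, 6] → torsion [2, 6, 6]

Answer: M ≅ ℤ/2 ⊕ ℤ/6 ⊕ ℤ/6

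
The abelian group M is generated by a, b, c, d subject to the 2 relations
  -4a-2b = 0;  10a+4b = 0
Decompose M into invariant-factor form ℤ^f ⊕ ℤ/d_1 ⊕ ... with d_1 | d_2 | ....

Answer: M ≅ ℤ^2 ⊕ ℤ/2 ⊕ ℤ/2

Derivation:
rank_ℚ(R)=2; free=4−2=2
SNF(R) diag = [2, 2] → torsion [2, 2]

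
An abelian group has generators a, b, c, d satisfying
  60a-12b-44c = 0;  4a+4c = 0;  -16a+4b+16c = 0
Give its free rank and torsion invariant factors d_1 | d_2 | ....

rank_ℚ(R)=3; free=4−3=1
SNF(R) diag = [4, 4, 8] → torsion [4, 4, 8]

Answer: M ≅ ℤ^1 ⊕ ℤ/4 ⊕ ℤ/4 ⊕ ℤ/8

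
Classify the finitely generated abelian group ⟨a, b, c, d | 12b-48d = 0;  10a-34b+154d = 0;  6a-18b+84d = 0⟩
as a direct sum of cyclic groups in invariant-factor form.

Answer: M ≅ ℤ^1 ⊕ ℤ/2 ⊕ ℤ/6 ⊕ ℤ/12

Derivation:
rank_ℚ(R)=3; free=4−3=1
SNF(R) diag = [2, 6, 12] → torsion [2, 6, 12]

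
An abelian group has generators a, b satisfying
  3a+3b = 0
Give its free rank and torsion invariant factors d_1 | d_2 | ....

Answer: M ≅ ℤ^1 ⊕ ℤ/3

Derivation:
rank_ℚ(R)=1; free=2−1=1
SNF(R) diag = [3] → torsion [3]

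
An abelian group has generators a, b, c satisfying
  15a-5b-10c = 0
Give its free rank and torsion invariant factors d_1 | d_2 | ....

Answer: M ≅ ℤ^2 ⊕ ℤ/5

Derivation:
rank_ℚ(R)=1; free=3−1=2
SNF(R) diag = [5] → torsion [5]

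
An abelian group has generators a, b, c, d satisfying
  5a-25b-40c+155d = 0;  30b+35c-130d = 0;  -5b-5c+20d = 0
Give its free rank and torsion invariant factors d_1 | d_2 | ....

Answer: M ≅ ℤ^1 ⊕ ℤ/5 ⊕ ℤ/5 ⊕ ℤ/5

Derivation:
rank_ℚ(R)=3; free=4−3=1
SNF(R) diag = [5, 5, 5] → torsion [5, 5, 5]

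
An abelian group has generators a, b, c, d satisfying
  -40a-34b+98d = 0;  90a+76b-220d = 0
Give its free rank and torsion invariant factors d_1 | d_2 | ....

Answer: M ≅ ℤ^2 ⊕ ℤ/2 ⊕ ℤ/2

Derivation:
rank_ℚ(R)=2; free=4−2=2
SNF(R) diag = [2, 2] → torsion [2, 2]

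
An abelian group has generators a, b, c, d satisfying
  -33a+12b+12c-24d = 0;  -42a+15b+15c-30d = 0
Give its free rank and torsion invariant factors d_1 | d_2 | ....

Answer: M ≅ ℤ^2 ⊕ ℤ/3 ⊕ ℤ/3

Derivation:
rank_ℚ(R)=2; free=4−2=2
SNF(R) diag = [3, 3] → torsion [3, 3]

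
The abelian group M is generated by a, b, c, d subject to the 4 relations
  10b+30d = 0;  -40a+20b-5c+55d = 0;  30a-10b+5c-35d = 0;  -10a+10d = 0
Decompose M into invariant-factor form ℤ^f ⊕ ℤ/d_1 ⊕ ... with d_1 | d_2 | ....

Answer: M ≅ ℤ/5 ⊕ ℤ/10 ⊕ ℤ/10 ⊕ ℤ/20

Derivation:
rank_ℚ(R)=4; free=4−4=0
SNF(R) diag = [5, 10, 10, 20] → torsion [5, 10, 10, 20]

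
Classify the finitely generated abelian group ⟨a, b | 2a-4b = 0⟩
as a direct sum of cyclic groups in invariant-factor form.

Answer: M ≅ ℤ^1 ⊕ ℤ/2

Derivation:
rank_ℚ(R)=1; free=2−1=1
SNF(R) diag = [2] → torsion [2]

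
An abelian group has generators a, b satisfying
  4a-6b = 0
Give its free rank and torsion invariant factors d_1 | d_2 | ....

Answer: M ≅ ℤ^1 ⊕ ℤ/2

Derivation:
rank_ℚ(R)=1; free=2−1=1
SNF(R) diag = [2] → torsion [2]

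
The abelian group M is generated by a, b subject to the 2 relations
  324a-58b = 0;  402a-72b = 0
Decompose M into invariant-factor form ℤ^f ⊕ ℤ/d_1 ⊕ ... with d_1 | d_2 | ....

Answer: M ≅ ℤ/2 ⊕ ℤ/6

Derivation:
rank_ℚ(R)=2; free=2−2=0
SNF(R) diag = [2, 6] → torsion [2, 6]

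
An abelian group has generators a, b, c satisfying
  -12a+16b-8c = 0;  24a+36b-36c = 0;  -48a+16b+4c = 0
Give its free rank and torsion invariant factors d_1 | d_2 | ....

rank_ℚ(R)=3; free=3−3=0
SNF(R) diag = [4, 12, 12] → torsion [4, 12, 12]

Answer: M ≅ ℤ/4 ⊕ ℤ/12 ⊕ ℤ/12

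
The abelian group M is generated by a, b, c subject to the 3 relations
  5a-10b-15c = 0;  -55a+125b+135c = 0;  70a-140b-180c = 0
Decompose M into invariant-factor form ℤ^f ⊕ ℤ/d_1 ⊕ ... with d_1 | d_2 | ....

rank_ℚ(R)=3; free=3−3=0
SNF(R) diag = [5, 15, 30] → torsion [5, 15, 30]

Answer: M ≅ ℤ/5 ⊕ ℤ/15 ⊕ ℤ/30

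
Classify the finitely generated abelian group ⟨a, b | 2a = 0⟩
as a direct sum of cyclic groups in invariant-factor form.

Answer: M ≅ ℤ^1 ⊕ ℤ/2

Derivation:
rank_ℚ(R)=1; free=2−1=1
SNF(R) diag = [2] → torsion [2]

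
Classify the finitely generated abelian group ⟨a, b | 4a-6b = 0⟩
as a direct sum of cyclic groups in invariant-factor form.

Answer: M ≅ ℤ^1 ⊕ ℤ/2

Derivation:
rank_ℚ(R)=1; free=2−1=1
SNF(R) diag = [2] → torsion [2]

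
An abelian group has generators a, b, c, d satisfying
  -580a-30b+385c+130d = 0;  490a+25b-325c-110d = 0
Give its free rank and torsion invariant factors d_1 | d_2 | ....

rank_ℚ(R)=2; free=4−2=2
SNF(R) diag = [5, 5] → torsion [5, 5]

Answer: M ≅ ℤ^2 ⊕ ℤ/5 ⊕ ℤ/5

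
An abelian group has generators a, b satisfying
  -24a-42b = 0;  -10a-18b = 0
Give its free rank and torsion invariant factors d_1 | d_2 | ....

Answer: M ≅ ℤ/2 ⊕ ℤ/6

Derivation:
rank_ℚ(R)=2; free=2−2=0
SNF(R) diag = [2, 6] → torsion [2, 6]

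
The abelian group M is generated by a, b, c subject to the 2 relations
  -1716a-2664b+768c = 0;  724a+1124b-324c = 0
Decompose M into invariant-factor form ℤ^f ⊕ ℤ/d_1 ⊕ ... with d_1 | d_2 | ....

Answer: M ≅ ℤ^1 ⊕ ℤ/4 ⊕ ℤ/12

Derivation:
rank_ℚ(R)=2; free=3−2=1
SNF(R) diag = [4, 12] → torsion [4, 12]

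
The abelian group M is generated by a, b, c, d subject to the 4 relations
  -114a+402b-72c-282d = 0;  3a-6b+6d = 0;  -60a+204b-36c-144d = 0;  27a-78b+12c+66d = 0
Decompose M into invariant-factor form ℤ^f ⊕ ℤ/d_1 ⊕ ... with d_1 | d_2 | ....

rank_ℚ(R)=4; free=4−4=0
SNF(R) diag = [3, 6, 12, 24] → torsion [3, 6, 12, 24]

Answer: M ≅ ℤ/3 ⊕ ℤ/6 ⊕ ℤ/12 ⊕ ℤ/24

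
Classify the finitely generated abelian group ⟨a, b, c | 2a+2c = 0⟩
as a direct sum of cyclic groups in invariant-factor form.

Answer: M ≅ ℤ^2 ⊕ ℤ/2

Derivation:
rank_ℚ(R)=1; free=3−1=2
SNF(R) diag = [2] → torsion [2]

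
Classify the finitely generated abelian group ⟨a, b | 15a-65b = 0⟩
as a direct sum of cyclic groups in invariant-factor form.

Answer: M ≅ ℤ^1 ⊕ ℤ/5

Derivation:
rank_ℚ(R)=1; free=2−1=1
SNF(R) diag = [5] → torsion [5]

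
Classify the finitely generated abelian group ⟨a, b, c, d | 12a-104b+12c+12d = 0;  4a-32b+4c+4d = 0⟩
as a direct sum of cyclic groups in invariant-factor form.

Answer: M ≅ ℤ^2 ⊕ ℤ/4 ⊕ ℤ/8

Derivation:
rank_ℚ(R)=2; free=4−2=2
SNF(R) diag = [4, 8] → torsion [4, 8]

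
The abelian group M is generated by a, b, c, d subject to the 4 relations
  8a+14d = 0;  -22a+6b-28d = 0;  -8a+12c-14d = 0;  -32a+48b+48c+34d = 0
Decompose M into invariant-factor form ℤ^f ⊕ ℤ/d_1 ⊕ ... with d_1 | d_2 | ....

Answer: M ≅ ℤ/2 ⊕ ℤ/6 ⊕ ℤ/12 ⊕ ℤ/24

Derivation:
rank_ℚ(R)=4; free=4−4=0
SNF(R) diag = [2, 6, 12, 24] → torsion [2, 6, 12, 24]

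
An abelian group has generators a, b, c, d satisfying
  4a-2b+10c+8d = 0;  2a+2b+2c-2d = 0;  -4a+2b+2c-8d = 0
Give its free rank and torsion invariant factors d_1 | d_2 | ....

Answer: M ≅ ℤ^1 ⊕ ℤ/2 ⊕ ℤ/6 ⊕ ℤ/12

Derivation:
rank_ℚ(R)=3; free=4−3=1
SNF(R) diag = [2, 6, 12] → torsion [2, 6, 12]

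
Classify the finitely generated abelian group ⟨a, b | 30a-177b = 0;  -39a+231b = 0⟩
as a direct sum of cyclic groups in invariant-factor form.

Answer: M ≅ ℤ/3 ⊕ ℤ/9

Derivation:
rank_ℚ(R)=2; free=2−2=0
SNF(R) diag = [3, 9] → torsion [3, 9]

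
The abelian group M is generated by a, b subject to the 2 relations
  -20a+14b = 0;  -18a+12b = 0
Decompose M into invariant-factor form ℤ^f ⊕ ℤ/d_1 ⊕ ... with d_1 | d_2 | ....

rank_ℚ(R)=2; free=2−2=0
SNF(R) diag = [2, 6] → torsion [2, 6]

Answer: M ≅ ℤ/2 ⊕ ℤ/6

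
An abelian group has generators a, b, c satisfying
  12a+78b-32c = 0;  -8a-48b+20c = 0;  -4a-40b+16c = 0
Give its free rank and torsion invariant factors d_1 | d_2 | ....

rank_ℚ(R)=3; free=3−3=0
SNF(R) diag = [2, 4, 4] → torsion [2, 4, 4]

Answer: M ≅ ℤ/2 ⊕ ℤ/4 ⊕ ℤ/4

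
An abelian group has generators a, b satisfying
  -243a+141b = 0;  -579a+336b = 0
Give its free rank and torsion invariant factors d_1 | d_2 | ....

rank_ℚ(R)=2; free=2−2=0
SNF(R) diag = [3, 3] → torsion [3, 3]

Answer: M ≅ ℤ/3 ⊕ ℤ/3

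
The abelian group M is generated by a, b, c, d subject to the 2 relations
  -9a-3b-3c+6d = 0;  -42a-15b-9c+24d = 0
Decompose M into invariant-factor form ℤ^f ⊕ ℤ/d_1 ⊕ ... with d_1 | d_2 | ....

rank_ℚ(R)=2; free=4−2=2
SNF(R) diag = [3, 3] → torsion [3, 3]

Answer: M ≅ ℤ^2 ⊕ ℤ/3 ⊕ ℤ/3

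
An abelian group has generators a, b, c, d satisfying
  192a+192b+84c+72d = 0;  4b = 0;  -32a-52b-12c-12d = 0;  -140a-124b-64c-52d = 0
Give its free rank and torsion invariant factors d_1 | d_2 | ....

Answer: M ≅ ℤ/4 ⊕ ℤ/4 ⊕ ℤ/4 ⊕ ℤ/12

Derivation:
rank_ℚ(R)=4; free=4−4=0
SNF(R) diag = [4, 4, 4, 12] → torsion [4, 4, 4, 12]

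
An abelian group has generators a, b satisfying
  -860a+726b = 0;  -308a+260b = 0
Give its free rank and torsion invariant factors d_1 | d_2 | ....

rank_ℚ(R)=2; free=2−2=0
SNF(R) diag = [2, 4] → torsion [2, 4]

Answer: M ≅ ℤ/2 ⊕ ℤ/4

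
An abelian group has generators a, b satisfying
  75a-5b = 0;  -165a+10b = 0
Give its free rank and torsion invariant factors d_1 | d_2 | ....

Answer: M ≅ ℤ/5 ⊕ ℤ/15

Derivation:
rank_ℚ(R)=2; free=2−2=0
SNF(R) diag = [5, 15] → torsion [5, 15]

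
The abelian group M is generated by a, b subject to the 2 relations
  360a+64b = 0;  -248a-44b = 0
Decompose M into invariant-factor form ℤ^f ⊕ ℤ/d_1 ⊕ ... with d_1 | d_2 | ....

Answer: M ≅ ℤ/4 ⊕ ℤ/8

Derivation:
rank_ℚ(R)=2; free=2−2=0
SNF(R) diag = [4, 8] → torsion [4, 8]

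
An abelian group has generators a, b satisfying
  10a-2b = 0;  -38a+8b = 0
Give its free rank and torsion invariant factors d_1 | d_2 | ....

Answer: M ≅ ℤ/2 ⊕ ℤ/2

Derivation:
rank_ℚ(R)=2; free=2−2=0
SNF(R) diag = [2, 2] → torsion [2, 2]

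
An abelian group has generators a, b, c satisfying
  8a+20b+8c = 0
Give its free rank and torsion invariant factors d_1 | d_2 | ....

rank_ℚ(R)=1; free=3−1=2
SNF(R) diag = [4] → torsion [4]

Answer: M ≅ ℤ^2 ⊕ ℤ/4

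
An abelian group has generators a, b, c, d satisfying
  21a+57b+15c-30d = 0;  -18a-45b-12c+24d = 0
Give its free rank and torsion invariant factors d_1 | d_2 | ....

rank_ℚ(R)=2; free=4−2=2
SNF(R) diag = [3, 3] → torsion [3, 3]

Answer: M ≅ ℤ^2 ⊕ ℤ/3 ⊕ ℤ/3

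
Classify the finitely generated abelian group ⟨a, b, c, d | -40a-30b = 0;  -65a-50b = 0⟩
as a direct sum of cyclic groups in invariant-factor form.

Answer: M ≅ ℤ^2 ⊕ ℤ/5 ⊕ ℤ/10

Derivation:
rank_ℚ(R)=2; free=4−2=2
SNF(R) diag = [5, 10] → torsion [5, 10]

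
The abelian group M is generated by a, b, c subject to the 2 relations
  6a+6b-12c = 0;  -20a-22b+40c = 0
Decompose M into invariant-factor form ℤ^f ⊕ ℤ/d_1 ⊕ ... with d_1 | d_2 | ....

rank_ℚ(R)=2; free=3−2=1
SNF(R) diag = [2, 6] → torsion [2, 6]

Answer: M ≅ ℤ^1 ⊕ ℤ/2 ⊕ ℤ/6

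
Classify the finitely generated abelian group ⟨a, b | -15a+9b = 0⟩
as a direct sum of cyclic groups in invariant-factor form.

rank_ℚ(R)=1; free=2−1=1
SNF(R) diag = [3] → torsion [3]

Answer: M ≅ ℤ^1 ⊕ ℤ/3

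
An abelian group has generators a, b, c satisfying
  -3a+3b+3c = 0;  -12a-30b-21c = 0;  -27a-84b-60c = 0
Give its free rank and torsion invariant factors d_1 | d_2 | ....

Answer: M ≅ ℤ/3 ⊕ ℤ/3 ⊕ ℤ/3

Derivation:
rank_ℚ(R)=3; free=3−3=0
SNF(R) diag = [3, 3, 3] → torsion [3, 3, 3]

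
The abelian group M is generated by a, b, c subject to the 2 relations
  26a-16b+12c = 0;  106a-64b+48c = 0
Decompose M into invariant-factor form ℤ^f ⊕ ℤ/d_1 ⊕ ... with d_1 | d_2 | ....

rank_ℚ(R)=2; free=3−2=1
SNF(R) diag = [2, 4] → torsion [2, 4]

Answer: M ≅ ℤ^1 ⊕ ℤ/2 ⊕ ℤ/4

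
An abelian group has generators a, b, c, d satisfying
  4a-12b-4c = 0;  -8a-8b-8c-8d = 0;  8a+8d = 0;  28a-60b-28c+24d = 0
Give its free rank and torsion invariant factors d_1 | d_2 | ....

rank_ℚ(R)=4; free=4−4=0
SNF(R) diag = [4, 8, 8, 24] → torsion [4, 8, 8, 24]

Answer: M ≅ ℤ/4 ⊕ ℤ/8 ⊕ ℤ/8 ⊕ ℤ/24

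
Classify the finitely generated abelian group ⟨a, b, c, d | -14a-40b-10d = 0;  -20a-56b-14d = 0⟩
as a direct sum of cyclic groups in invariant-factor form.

rank_ℚ(R)=2; free=4−2=2
SNF(R) diag = [2, 2] → torsion [2, 2]

Answer: M ≅ ℤ^2 ⊕ ℤ/2 ⊕ ℤ/2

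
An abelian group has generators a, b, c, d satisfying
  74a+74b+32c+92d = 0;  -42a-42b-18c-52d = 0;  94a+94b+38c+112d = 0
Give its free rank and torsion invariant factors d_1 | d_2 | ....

Answer: M ≅ ℤ^1 ⊕ ℤ/2 ⊕ ℤ/2 ⊕ ℤ/4

Derivation:
rank_ℚ(R)=3; free=4−3=1
SNF(R) diag = [2, 2, 4] → torsion [2, 2, 4]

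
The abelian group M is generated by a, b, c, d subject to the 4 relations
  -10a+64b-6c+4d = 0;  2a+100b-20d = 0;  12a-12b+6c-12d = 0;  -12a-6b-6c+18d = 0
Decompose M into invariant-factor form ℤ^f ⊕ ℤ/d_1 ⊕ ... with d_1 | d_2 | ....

rank_ℚ(R)=4; free=4−4=0
SNF(R) diag = [2, 6, 6, 12] → torsion [2, 6, 6, 12]

Answer: M ≅ ℤ/2 ⊕ ℤ/6 ⊕ ℤ/6 ⊕ ℤ/12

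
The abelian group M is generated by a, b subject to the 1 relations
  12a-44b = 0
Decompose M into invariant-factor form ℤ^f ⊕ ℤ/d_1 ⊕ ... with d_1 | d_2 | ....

rank_ℚ(R)=1; free=2−1=1
SNF(R) diag = [4] → torsion [4]

Answer: M ≅ ℤ^1 ⊕ ℤ/4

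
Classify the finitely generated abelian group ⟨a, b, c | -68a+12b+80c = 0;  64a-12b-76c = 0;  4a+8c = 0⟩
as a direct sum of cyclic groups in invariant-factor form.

Answer: M ≅ ℤ/4 ⊕ ℤ/12 ⊕ ℤ/12

Derivation:
rank_ℚ(R)=3; free=3−3=0
SNF(R) diag = [4, 12, 12] → torsion [4, 12, 12]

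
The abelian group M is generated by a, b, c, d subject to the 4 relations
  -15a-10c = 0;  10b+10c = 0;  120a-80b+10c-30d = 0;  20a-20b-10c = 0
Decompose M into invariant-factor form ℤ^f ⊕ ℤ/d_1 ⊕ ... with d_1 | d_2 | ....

rank_ℚ(R)=4; free=4−4=0
SNF(R) diag = [5, 10, 10, 30] → torsion [5, 10, 10, 30]

Answer: M ≅ ℤ/5 ⊕ ℤ/10 ⊕ ℤ/10 ⊕ ℤ/30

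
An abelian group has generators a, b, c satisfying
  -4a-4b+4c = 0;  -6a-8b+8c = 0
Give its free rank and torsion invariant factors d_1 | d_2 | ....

Answer: M ≅ ℤ^1 ⊕ ℤ/2 ⊕ ℤ/4

Derivation:
rank_ℚ(R)=2; free=3−2=1
SNF(R) diag = [2, 4] → torsion [2, 4]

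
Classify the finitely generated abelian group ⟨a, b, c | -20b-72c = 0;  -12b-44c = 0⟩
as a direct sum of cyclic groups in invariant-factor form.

Answer: M ≅ ℤ^1 ⊕ ℤ/4 ⊕ ℤ/4

Derivation:
rank_ℚ(R)=2; free=3−2=1
SNF(R) diag = [4, 4] → torsion [4, 4]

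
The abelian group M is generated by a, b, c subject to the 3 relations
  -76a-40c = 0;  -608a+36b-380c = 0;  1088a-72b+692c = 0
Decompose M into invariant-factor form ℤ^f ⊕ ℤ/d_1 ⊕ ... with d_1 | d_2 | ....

Answer: M ≅ ℤ/4 ⊕ ℤ/12 ⊕ ℤ/36

Derivation:
rank_ℚ(R)=3; free=3−3=0
SNF(R) diag = [4, 12, 36] → torsion [4, 12, 36]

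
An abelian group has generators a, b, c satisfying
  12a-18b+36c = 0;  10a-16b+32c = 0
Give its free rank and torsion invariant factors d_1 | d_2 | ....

Answer: M ≅ ℤ^1 ⊕ ℤ/2 ⊕ ℤ/6

Derivation:
rank_ℚ(R)=2; free=3−2=1
SNF(R) diag = [2, 6] → torsion [2, 6]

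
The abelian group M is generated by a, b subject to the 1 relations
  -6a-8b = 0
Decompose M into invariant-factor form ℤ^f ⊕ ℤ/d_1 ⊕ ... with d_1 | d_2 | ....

Answer: M ≅ ℤ^1 ⊕ ℤ/2

Derivation:
rank_ℚ(R)=1; free=2−1=1
SNF(R) diag = [2] → torsion [2]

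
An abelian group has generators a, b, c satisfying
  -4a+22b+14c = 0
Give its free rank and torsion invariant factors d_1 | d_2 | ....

rank_ℚ(R)=1; free=3−1=2
SNF(R) diag = [2] → torsion [2]

Answer: M ≅ ℤ^2 ⊕ ℤ/2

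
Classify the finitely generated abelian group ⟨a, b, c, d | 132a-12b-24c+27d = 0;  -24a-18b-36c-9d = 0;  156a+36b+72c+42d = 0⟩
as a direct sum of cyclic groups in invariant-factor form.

Answer: M ≅ ℤ^1 ⊕ ℤ/3 ⊕ ℤ/6 ⊕ ℤ/12

Derivation:
rank_ℚ(R)=3; free=4−3=1
SNF(R) diag = [3, 6, 12] → torsion [3, 6, 12]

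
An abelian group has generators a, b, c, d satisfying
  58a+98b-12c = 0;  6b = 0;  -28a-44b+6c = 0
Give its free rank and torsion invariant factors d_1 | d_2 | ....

rank_ℚ(R)=3; free=4−3=1
SNF(R) diag = [2, 6, 6] → torsion [2, 6, 6]

Answer: M ≅ ℤ^1 ⊕ ℤ/2 ⊕ ℤ/6 ⊕ ℤ/6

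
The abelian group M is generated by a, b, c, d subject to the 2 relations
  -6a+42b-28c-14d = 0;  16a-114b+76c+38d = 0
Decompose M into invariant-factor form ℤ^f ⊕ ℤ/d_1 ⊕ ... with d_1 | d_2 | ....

Answer: M ≅ ℤ^2 ⊕ ℤ/2 ⊕ ℤ/2

Derivation:
rank_ℚ(R)=2; free=4−2=2
SNF(R) diag = [2, 2] → torsion [2, 2]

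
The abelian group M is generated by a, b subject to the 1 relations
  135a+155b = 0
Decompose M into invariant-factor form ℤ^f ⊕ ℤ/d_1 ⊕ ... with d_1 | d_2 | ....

rank_ℚ(R)=1; free=2−1=1
SNF(R) diag = [5] → torsion [5]

Answer: M ≅ ℤ^1 ⊕ ℤ/5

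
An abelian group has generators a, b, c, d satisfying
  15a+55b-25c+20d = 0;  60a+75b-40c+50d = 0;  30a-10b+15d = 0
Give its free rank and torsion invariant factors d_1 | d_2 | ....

rank_ℚ(R)=3; free=4−3=1
SNF(R) diag = [5, 5, 15] → torsion [5, 5, 15]

Answer: M ≅ ℤ^1 ⊕ ℤ/5 ⊕ ℤ/5 ⊕ ℤ/15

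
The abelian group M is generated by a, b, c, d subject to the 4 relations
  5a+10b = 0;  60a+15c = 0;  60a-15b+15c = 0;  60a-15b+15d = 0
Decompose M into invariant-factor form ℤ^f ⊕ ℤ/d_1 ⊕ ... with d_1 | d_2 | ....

Answer: M ≅ ℤ/5 ⊕ ℤ/15 ⊕ ℤ/15 ⊕ ℤ/15

Derivation:
rank_ℚ(R)=4; free=4−4=0
SNF(R) diag = [5, 15, 15, 15] → torsion [5, 15, 15, 15]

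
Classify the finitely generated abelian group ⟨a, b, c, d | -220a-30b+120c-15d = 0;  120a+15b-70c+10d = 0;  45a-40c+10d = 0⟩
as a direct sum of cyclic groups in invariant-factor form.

rank_ℚ(R)=3; free=4−3=1
SNF(R) diag = [5, 5, 15] → torsion [5, 5, 15]

Answer: M ≅ ℤ^1 ⊕ ℤ/5 ⊕ ℤ/5 ⊕ ℤ/15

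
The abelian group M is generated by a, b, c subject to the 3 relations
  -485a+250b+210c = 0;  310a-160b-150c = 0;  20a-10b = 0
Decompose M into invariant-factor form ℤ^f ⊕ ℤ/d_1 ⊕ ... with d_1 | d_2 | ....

Answer: M ≅ ℤ/5 ⊕ ℤ/10 ⊕ ℤ/30

Derivation:
rank_ℚ(R)=3; free=3−3=0
SNF(R) diag = [5, 10, 30] → torsion [5, 10, 30]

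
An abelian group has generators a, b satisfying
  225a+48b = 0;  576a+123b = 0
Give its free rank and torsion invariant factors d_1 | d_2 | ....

rank_ℚ(R)=2; free=2−2=0
SNF(R) diag = [3, 9] → torsion [3, 9]

Answer: M ≅ ℤ/3 ⊕ ℤ/9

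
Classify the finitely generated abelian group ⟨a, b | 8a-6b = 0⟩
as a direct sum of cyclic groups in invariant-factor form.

rank_ℚ(R)=1; free=2−1=1
SNF(R) diag = [2] → torsion [2]

Answer: M ≅ ℤ^1 ⊕ ℤ/2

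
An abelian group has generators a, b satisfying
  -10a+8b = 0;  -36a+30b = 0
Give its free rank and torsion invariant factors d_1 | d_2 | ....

rank_ℚ(R)=2; free=2−2=0
SNF(R) diag = [2, 6] → torsion [2, 6]

Answer: M ≅ ℤ/2 ⊕ ℤ/6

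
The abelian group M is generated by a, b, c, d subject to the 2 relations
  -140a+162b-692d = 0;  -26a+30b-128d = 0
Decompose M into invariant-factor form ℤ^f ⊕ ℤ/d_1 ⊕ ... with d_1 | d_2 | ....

rank_ℚ(R)=2; free=4−2=2
SNF(R) diag = [2, 6] → torsion [2, 6]

Answer: M ≅ ℤ^2 ⊕ ℤ/2 ⊕ ℤ/6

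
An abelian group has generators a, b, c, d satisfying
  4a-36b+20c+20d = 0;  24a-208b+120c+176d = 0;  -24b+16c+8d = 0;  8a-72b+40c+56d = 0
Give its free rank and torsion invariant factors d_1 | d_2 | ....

Answer: M ≅ ℤ/4 ⊕ ℤ/8 ⊕ ℤ/16 ⊕ ℤ/16

Derivation:
rank_ℚ(R)=4; free=4−4=0
SNF(R) diag = [4, 8, 16, 16] → torsion [4, 8, 16, 16]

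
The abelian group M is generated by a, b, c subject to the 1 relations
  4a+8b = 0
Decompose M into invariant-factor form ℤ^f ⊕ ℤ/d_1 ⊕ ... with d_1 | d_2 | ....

Answer: M ≅ ℤ^2 ⊕ ℤ/4

Derivation:
rank_ℚ(R)=1; free=3−1=2
SNF(R) diag = [4] → torsion [4]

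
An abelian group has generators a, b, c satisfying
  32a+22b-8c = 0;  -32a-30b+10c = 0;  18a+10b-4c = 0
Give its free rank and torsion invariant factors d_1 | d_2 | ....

Answer: M ≅ ℤ/2 ⊕ ℤ/2 ⊕ ℤ/6

Derivation:
rank_ℚ(R)=3; free=3−3=0
SNF(R) diag = [2, 2, 6] → torsion [2, 2, 6]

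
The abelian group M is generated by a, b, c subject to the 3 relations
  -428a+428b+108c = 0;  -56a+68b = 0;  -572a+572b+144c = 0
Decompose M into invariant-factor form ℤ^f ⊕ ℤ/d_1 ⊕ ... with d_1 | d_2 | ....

Answer: M ≅ ℤ/4 ⊕ ℤ/12 ⊕ ℤ/36

Derivation:
rank_ℚ(R)=3; free=3−3=0
SNF(R) diag = [4, 12, 36] → torsion [4, 12, 36]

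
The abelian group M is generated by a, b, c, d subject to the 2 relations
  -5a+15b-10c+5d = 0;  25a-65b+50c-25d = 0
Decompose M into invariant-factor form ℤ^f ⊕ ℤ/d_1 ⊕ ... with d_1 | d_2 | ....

Answer: M ≅ ℤ^2 ⊕ ℤ/5 ⊕ ℤ/10

Derivation:
rank_ℚ(R)=2; free=4−2=2
SNF(R) diag = [5, 10] → torsion [5, 10]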